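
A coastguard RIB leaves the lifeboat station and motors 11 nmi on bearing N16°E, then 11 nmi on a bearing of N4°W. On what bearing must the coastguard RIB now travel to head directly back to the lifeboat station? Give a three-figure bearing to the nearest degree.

186°

Leg 1 (N16°E, 11 nmi): east 11 sin 16° = 3.03, north 11 cos 16° = 10.57
Leg 2 (N4°W, 11 nmi): east 11 sin 356° = -0.77, north 11 cos 356° = 10.97
Net displacement: 2.26 east, 21.55 north. Direction back to start is (-2.26, -21.55): bearing = atan2(-2.26, -21.55) mod 360° = 186.00° ≈ 186°.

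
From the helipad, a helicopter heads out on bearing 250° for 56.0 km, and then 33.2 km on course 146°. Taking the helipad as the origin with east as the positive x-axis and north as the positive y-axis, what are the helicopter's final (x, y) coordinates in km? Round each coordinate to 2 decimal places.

Leg 1 (250°, 56.0 km): east 56.0 sin 250° = -52.62, north 56.0 cos 250° = -19.15
Leg 2 (146°, 33.2 km): east 33.2 sin 146° = 18.57, north 33.2 cos 146° = -27.52
Summing: -34.06 km east, -46.68 km north → (-34.06, -46.68).

(-34.06, -46.68)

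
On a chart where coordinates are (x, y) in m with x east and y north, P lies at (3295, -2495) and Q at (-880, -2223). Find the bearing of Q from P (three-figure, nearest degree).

Δeast = -880 − 3295 = -4175.00; Δnorth = -2223 − -2495 = 272.00.
Bearing = atan2(Δeast, Δnorth) mod 360° = 273.73° ≈ 274°.

274°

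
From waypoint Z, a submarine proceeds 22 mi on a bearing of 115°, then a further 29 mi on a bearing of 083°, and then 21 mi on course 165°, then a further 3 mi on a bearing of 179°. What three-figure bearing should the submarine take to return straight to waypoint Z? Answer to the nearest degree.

298°

Leg 1 (115°, 22 mi): east 22 sin 115° = 19.94, north 22 cos 115° = -9.30
Leg 2 (083°, 29 mi): east 29 sin 83° = 28.78, north 29 cos 83° = 3.53
Leg 3 (165°, 21 mi): east 21 sin 165° = 5.44, north 21 cos 165° = -20.28
Leg 4 (179°, 3 mi): east 3 sin 179° = 0.05, north 3 cos 179° = -3.00
Net displacement: 54.21 east, -29.05 north. Direction back to start is (-54.21, 29.05): bearing = atan2(-54.21, 29.05) mod 360° = 298.18° ≈ 298°.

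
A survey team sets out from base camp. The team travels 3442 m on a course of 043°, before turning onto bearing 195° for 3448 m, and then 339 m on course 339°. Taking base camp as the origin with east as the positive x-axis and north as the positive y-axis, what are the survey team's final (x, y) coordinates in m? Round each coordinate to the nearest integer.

Leg 1 (043°, 3442 m): east 3442 sin 43° = 2347.44, north 3442 cos 43° = 2517.32
Leg 2 (195°, 3448 m): east 3448 sin 195° = -892.41, north 3448 cos 195° = -3330.51
Leg 3 (339°, 339 m): east 339 sin 339° = -121.49, north 339 cos 339° = 316.48
Summing: 1333.54 m east, -496.71 m north → (1334, -497).

(1334, -497)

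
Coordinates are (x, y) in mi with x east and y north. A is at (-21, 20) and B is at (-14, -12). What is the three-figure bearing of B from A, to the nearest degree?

168°

Δeast = -14 − -21 = 7.00; Δnorth = -12 − 20 = -32.00.
Bearing = atan2(Δeast, Δnorth) mod 360° = 167.66° ≈ 168°.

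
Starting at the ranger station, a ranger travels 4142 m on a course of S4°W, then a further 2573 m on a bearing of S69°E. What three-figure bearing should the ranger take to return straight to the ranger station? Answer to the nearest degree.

337°

Leg 1 (S4°W, 4142 m): east 4142 sin 184° = -288.93, north 4142 cos 184° = -4131.91
Leg 2 (S69°E, 2573 m): east 2573 sin 111° = 2402.10, north 2573 cos 111° = -922.08
Net displacement: 2113.17 east, -5053.99 north. Direction back to start is (-2113.17, 5053.99): bearing = atan2(-2113.17, 5053.99) mod 360° = 337.31° ≈ 337°.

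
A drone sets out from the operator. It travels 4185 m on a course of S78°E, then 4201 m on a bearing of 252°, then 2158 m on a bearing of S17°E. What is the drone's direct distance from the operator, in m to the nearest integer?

Leg 1 (S78°E, 4185 m): east 4185 sin 102° = 4093.55, north 4185 cos 102° = -870.11
Leg 2 (252°, 4201 m): east 4201 sin 252° = -3995.39, north 4201 cos 252° = -1298.18
Leg 3 (S17°E, 2158 m): east 2158 sin 163° = 630.94, north 2158 cos 163° = -2063.71
Net: 729.10 east, -4232.00 north. Distance = √((729.10)² + (-4232.00)²) = 4294.342 m.

4294 m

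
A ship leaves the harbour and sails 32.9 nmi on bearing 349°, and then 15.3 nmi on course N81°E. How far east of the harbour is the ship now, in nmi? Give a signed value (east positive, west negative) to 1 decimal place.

8.8 nmi

Leg 1 (349°, 32.9 nmi): east 32.9 sin 349° = -6.28, north 32.9 cos 349° = 32.30
Leg 2 (N81°E, 15.3 nmi): east 15.3 sin 81° = 15.11, north 15.3 cos 81° = 2.39
Net east component: 8.83 nmi.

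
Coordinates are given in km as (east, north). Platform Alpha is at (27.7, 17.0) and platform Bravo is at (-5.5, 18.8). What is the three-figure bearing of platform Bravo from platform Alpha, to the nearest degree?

Δeast = -5.5 − 27.7 = -33.20; Δnorth = 18.8 − 17.0 = 1.80.
Bearing = atan2(Δeast, Δnorth) mod 360° = 273.10° ≈ 273°.

273°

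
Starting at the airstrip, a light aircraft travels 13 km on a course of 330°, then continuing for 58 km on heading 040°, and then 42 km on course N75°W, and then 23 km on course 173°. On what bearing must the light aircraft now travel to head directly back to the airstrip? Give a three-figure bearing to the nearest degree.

Leg 1 (330°, 13 km): east 13 sin 330° = -6.50, north 13 cos 330° = 11.26
Leg 2 (040°, 58 km): east 58 sin 40° = 37.28, north 58 cos 40° = 44.43
Leg 3 (N75°W, 42 km): east 42 sin 285° = -40.57, north 42 cos 285° = 10.87
Leg 4 (173°, 23 km): east 23 sin 173° = 2.80, north 23 cos 173° = -22.83
Net displacement: -6.98 east, 43.73 north. Direction back to start is (6.98, -43.73): bearing = atan2(6.98, -43.73) mod 360° = 170.93° ≈ 171°.

171°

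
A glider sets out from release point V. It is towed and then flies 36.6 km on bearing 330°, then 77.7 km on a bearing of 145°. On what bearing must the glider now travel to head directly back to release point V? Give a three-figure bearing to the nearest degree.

321°

Leg 1 (330°, 36.6 km): east 36.6 sin 330° = -18.30, north 36.6 cos 330° = 31.70
Leg 2 (145°, 77.7 km): east 77.7 sin 145° = 44.57, north 77.7 cos 145° = -63.65
Net displacement: 26.27 east, -31.95 north. Direction back to start is (-26.27, 31.95): bearing = atan2(-26.27, 31.95) mod 360° = 320.58° ≈ 321°.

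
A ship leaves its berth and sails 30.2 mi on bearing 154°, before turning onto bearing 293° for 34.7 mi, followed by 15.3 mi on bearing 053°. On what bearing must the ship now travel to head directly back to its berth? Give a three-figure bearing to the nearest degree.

Leg 1 (154°, 30.2 mi): east 30.2 sin 154° = 13.24, north 30.2 cos 154° = -27.14
Leg 2 (293°, 34.7 mi): east 34.7 sin 293° = -31.94, north 34.7 cos 293° = 13.56
Leg 3 (053°, 15.3 mi): east 15.3 sin 53° = 12.22, north 15.3 cos 53° = 9.21
Net displacement: -6.48 east, -4.38 north. Direction back to start is (6.48, 4.38): bearing = atan2(6.48, 4.38) mod 360° = 55.97° ≈ 056°.

056°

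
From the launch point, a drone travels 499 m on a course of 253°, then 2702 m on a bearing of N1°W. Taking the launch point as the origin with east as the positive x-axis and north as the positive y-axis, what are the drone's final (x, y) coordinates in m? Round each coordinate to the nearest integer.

Leg 1 (253°, 499 m): east 499 sin 253° = -477.20, north 499 cos 253° = -145.89
Leg 2 (N1°W, 2702 m): east 2702 sin 359° = -47.16, north 2702 cos 359° = 2701.59
Summing: -524.35 m east, 2555.69 m north → (-524, 2556).

(-524, 2556)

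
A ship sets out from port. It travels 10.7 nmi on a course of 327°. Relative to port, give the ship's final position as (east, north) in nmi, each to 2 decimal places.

(-5.83, 8.97)

Leg 1 (327°, 10.7 nmi): east 10.7 sin 327° = -5.83, north 10.7 cos 327° = 8.97
Summing: -5.83 nmi east, 8.97 nmi north → (-5.83, 8.97).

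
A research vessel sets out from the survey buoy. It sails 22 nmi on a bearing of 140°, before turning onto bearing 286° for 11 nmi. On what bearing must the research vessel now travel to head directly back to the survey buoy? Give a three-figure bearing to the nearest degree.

346°

Leg 1 (140°, 22 nmi): east 22 sin 140° = 14.14, north 22 cos 140° = -16.85
Leg 2 (286°, 11 nmi): east 11 sin 286° = -10.57, north 11 cos 286° = 3.03
Net displacement: 3.57 east, -13.82 north. Direction back to start is (-3.57, 13.82): bearing = atan2(-3.57, 13.82) mod 360° = 345.53° ≈ 346°.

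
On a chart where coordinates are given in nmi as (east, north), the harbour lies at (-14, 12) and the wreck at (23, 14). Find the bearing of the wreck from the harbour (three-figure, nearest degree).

087°

Δeast = 23 − -14 = 37.00; Δnorth = 14 − 12 = 2.00.
Bearing = atan2(Δeast, Δnorth) mod 360° = 86.91° ≈ 087°.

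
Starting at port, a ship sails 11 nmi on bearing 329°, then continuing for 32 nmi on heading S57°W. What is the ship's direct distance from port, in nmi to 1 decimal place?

Leg 1 (329°, 11 nmi): east 11 sin 329° = -5.67, north 11 cos 329° = 9.43
Leg 2 (S57°W, 32 nmi): east 32 sin 237° = -26.84, north 32 cos 237° = -17.43
Net: -32.50 east, -8.00 north. Distance = √((-32.50)² + (-8.00)²) = 33.473 nmi.

33.5 nmi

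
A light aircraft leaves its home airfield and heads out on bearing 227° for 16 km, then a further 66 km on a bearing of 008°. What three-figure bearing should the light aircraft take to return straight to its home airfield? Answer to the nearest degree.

Leg 1 (227°, 16 km): east 16 sin 227° = -11.70, north 16 cos 227° = -10.91
Leg 2 (008°, 66 km): east 66 sin 8° = 9.19, north 66 cos 8° = 65.36
Net displacement: -2.52 east, 54.45 north. Direction back to start is (2.52, -54.45): bearing = atan2(2.52, -54.45) mod 360° = 177.35° ≈ 177°.

177°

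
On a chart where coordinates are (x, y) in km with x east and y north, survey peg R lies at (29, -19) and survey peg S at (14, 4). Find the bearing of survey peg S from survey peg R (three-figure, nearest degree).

327°

Δeast = 14 − 29 = -15.00; Δnorth = 4 − -19 = 23.00.
Bearing = atan2(Δeast, Δnorth) mod 360° = 326.89° ≈ 327°.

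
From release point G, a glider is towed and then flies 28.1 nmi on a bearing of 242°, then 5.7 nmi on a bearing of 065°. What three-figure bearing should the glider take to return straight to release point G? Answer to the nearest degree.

Leg 1 (242°, 28.1 nmi): east 28.1 sin 242° = -24.81, north 28.1 cos 242° = -13.19
Leg 2 (065°, 5.7 nmi): east 5.7 sin 65° = 5.17, north 5.7 cos 65° = 2.41
Net displacement: -19.64 east, -10.78 north. Direction back to start is (19.64, 10.78): bearing = atan2(19.64, 10.78) mod 360° = 61.24° ≈ 061°.

061°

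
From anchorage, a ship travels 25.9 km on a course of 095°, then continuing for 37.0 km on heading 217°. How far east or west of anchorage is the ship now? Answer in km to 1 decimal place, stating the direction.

Leg 1 (095°, 25.9 km): east 25.9 sin 95° = 25.80, north 25.9 cos 95° = -2.26
Leg 2 (217°, 37.0 km): east 37.0 sin 217° = -22.27, north 37.0 cos 217° = -29.55
Net east component: 3.53 km.

3.5 km east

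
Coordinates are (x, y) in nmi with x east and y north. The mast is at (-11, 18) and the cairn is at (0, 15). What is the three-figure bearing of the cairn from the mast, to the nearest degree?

Δeast = 0 − -11 = 11.00; Δnorth = 15 − 18 = -3.00.
Bearing = atan2(Δeast, Δnorth) mod 360° = 105.26° ≈ 105°.

105°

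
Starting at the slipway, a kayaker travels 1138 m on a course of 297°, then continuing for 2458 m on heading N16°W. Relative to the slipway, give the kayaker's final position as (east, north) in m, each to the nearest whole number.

Leg 1 (297°, 1138 m): east 1138 sin 297° = -1013.97, north 1138 cos 297° = 516.64
Leg 2 (N16°W, 2458 m): east 2458 sin 344° = -677.52, north 2458 cos 344° = 2362.78
Summing: -1691.48 m east, 2879.42 m north → (-1691, 2879).

(-1691, 2879)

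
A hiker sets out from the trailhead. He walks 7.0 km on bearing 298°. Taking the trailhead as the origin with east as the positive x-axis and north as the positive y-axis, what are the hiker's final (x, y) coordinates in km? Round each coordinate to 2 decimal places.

Leg 1 (298°, 7.0 km): east 7.0 sin 298° = -6.18, north 7.0 cos 298° = 3.29
Summing: -6.18 km east, 3.29 km north → (-6.18, 3.29).

(-6.18, 3.29)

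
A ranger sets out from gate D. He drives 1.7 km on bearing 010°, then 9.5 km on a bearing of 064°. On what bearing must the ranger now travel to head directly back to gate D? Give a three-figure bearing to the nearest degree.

Leg 1 (010°, 1.7 km): east 1.7 sin 10° = 0.30, north 1.7 cos 10° = 1.67
Leg 2 (064°, 9.5 km): east 9.5 sin 64° = 8.54, north 9.5 cos 64° = 4.16
Net displacement: 8.83 east, 5.84 north. Direction back to start is (-8.83, -5.84): bearing = atan2(-8.83, -5.84) mod 360° = 236.54° ≈ 237°.

237°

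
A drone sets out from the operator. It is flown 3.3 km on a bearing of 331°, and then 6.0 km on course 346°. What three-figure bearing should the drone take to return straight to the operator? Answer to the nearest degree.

Leg 1 (331°, 3.3 km): east 3.3 sin 331° = -1.60, north 3.3 cos 331° = 2.89
Leg 2 (346°, 6.0 km): east 6.0 sin 346° = -1.45, north 6.0 cos 346° = 5.82
Net displacement: -3.05 east, 8.71 north. Direction back to start is (3.05, -8.71): bearing = atan2(3.05, -8.71) mod 360° = 160.69° ≈ 161°.

161°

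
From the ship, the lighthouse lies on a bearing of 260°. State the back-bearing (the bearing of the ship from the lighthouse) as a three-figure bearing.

Back-bearing = 260° − 180° = 080°.

080°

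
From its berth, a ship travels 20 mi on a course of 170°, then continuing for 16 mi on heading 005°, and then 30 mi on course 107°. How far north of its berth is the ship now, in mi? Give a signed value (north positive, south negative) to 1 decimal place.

-12.5 mi

Leg 1 (170°, 20 mi): east 20 sin 170° = 3.47, north 20 cos 170° = -19.70
Leg 2 (005°, 16 mi): east 16 sin 5° = 1.39, north 16 cos 5° = 15.94
Leg 3 (107°, 30 mi): east 30 sin 107° = 28.69, north 30 cos 107° = -8.77
Net north component: -12.53 mi.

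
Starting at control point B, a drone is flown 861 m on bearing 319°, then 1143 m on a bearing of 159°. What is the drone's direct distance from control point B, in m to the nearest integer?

Leg 1 (319°, 861 m): east 861 sin 319° = -564.87, north 861 cos 319° = 649.80
Leg 2 (159°, 1143 m): east 1143 sin 159° = 409.61, north 1143 cos 159° = -1067.08
Net: -155.25 east, -417.28 north. Distance = √((-155.25)² + (-417.28)²) = 445.223 m.

445 m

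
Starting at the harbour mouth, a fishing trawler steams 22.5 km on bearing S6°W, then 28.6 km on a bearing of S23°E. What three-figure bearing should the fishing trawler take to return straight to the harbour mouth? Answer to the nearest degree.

350°

Leg 1 (S6°W, 22.5 km): east 22.5 sin 186° = -2.35, north 22.5 cos 186° = -22.38
Leg 2 (S23°E, 28.6 km): east 28.6 sin 157° = 11.17, north 28.6 cos 157° = -26.33
Net displacement: 8.82 east, -48.70 north. Direction back to start is (-8.82, 48.70): bearing = atan2(-8.82, 48.70) mod 360° = 349.73° ≈ 350°.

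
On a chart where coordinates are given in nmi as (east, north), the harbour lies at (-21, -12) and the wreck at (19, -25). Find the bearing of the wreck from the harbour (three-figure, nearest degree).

Δeast = 19 − -21 = 40.00; Δnorth = -25 − -12 = -13.00.
Bearing = atan2(Δeast, Δnorth) mod 360° = 108.00° ≈ 108°.

108°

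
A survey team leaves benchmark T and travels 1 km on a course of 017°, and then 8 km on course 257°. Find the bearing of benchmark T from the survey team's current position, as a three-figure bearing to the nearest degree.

Leg 1 (017°, 1 km): east 1 sin 17° = 0.29, north 1 cos 17° = 0.96
Leg 2 (257°, 8 km): east 8 sin 257° = -7.79, north 8 cos 257° = -1.80
Net displacement: -7.50 east, -0.84 north. Direction back to start is (7.50, 0.84): bearing = atan2(7.50, 0.84) mod 360° = 83.59° ≈ 084°.

084°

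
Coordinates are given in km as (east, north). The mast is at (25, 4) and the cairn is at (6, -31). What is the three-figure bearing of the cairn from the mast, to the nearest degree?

Δeast = 6 − 25 = -19.00; Δnorth = -31 − 4 = -35.00.
Bearing = atan2(Δeast, Δnorth) mod 360° = 208.50° ≈ 208°.

208°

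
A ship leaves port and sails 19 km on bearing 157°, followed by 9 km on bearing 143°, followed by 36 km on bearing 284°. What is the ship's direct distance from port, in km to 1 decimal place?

27.3 km

Leg 1 (157°, 19 km): east 19 sin 157° = 7.42, north 19 cos 157° = -17.49
Leg 2 (143°, 9 km): east 9 sin 143° = 5.42, north 9 cos 143° = -7.19
Leg 3 (284°, 36 km): east 36 sin 284° = -34.93, north 36 cos 284° = 8.71
Net: -22.09 east, -15.97 north. Distance = √((-22.09)² + (-15.97)²) = 27.257 km.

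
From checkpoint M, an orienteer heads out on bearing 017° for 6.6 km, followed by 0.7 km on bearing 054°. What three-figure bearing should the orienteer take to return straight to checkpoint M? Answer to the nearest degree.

Leg 1 (017°, 6.6 km): east 6.6 sin 17° = 1.93, north 6.6 cos 17° = 6.31
Leg 2 (054°, 0.7 km): east 0.7 sin 54° = 0.57, north 0.7 cos 54° = 0.41
Net displacement: 2.50 east, 6.72 north. Direction back to start is (-2.50, -6.72): bearing = atan2(-2.50, -6.72) mod 360° = 200.37° ≈ 200°.

200°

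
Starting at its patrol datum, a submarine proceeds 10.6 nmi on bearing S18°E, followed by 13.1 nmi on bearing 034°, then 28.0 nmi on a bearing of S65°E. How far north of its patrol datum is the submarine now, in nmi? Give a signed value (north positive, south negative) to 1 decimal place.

-11.1 nmi

Leg 1 (S18°E, 10.6 nmi): east 10.6 sin 162° = 3.28, north 10.6 cos 162° = -10.08
Leg 2 (034°, 13.1 nmi): east 13.1 sin 34° = 7.33, north 13.1 cos 34° = 10.86
Leg 3 (S65°E, 28.0 nmi): east 28.0 sin 115° = 25.38, north 28.0 cos 115° = -11.83
Net north component: -11.05 nmi.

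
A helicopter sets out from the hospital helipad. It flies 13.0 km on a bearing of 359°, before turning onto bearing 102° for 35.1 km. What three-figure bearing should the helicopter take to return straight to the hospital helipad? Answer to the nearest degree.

261°

Leg 1 (359°, 13.0 km): east 13.0 sin 359° = -0.23, north 13.0 cos 359° = 13.00
Leg 2 (102°, 35.1 km): east 35.1 sin 102° = 34.33, north 35.1 cos 102° = -7.30
Net displacement: 34.11 east, 5.70 north. Direction back to start is (-34.11, -5.70): bearing = atan2(-34.11, -5.70) mod 360° = 260.51° ≈ 261°.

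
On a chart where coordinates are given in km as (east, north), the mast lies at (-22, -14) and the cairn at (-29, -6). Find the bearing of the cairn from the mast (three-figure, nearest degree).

Δeast = -29 − -22 = -7.00; Δnorth = -6 − -14 = 8.00.
Bearing = atan2(Δeast, Δnorth) mod 360° = 318.81° ≈ 319°.

319°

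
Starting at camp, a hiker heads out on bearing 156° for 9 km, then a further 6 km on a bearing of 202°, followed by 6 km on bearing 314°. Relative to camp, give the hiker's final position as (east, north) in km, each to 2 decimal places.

(-2.90, -9.62)

Leg 1 (156°, 9 km): east 9 sin 156° = 3.66, north 9 cos 156° = -8.22
Leg 2 (202°, 6 km): east 6 sin 202° = -2.25, north 6 cos 202° = -5.56
Leg 3 (314°, 6 km): east 6 sin 314° = -4.32, north 6 cos 314° = 4.17
Summing: -2.90 km east, -9.62 km north → (-2.90, -9.62).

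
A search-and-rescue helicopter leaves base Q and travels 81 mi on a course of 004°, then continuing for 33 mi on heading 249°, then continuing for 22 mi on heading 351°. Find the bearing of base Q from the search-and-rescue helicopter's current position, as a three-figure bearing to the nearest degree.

Leg 1 (004°, 81 mi): east 81 sin 4° = 5.65, north 81 cos 4° = 80.80
Leg 2 (249°, 33 mi): east 33 sin 249° = -30.81, north 33 cos 249° = -11.83
Leg 3 (351°, 22 mi): east 22 sin 351° = -3.44, north 22 cos 351° = 21.73
Net displacement: -28.60 east, 90.71 north. Direction back to start is (28.60, -90.71): bearing = atan2(28.60, -90.71) mod 360° = 162.50° ≈ 162°.

162°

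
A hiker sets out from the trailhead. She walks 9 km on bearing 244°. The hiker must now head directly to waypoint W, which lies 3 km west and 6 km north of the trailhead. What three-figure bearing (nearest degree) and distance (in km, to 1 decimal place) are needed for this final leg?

027°, 11.2 km

Leg 1 (244°, 9 km): east 9 sin 244° = -8.09, north 9 cos 244° = -3.95
Current position: (-8.09, -3.95). Target: (-3, 6). Remaining: Δeast = 5.09, Δnorth = 9.95.
Bearing = atan2(5.09, 9.95) mod 360° = 27.10°; distance = √((5.09)² + (9.95)²) = 11.172 km.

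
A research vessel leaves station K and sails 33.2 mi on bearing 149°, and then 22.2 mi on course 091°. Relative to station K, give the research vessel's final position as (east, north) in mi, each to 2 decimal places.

(39.30, -28.85)

Leg 1 (149°, 33.2 mi): east 33.2 sin 149° = 17.10, north 33.2 cos 149° = -28.46
Leg 2 (091°, 22.2 mi): east 22.2 sin 91° = 22.20, north 22.2 cos 91° = -0.39
Summing: 39.30 mi east, -28.85 mi north → (39.30, -28.85).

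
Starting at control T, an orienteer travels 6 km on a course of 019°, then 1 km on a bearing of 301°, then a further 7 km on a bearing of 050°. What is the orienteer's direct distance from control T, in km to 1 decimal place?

Leg 1 (019°, 6 km): east 6 sin 19° = 1.95, north 6 cos 19° = 5.67
Leg 2 (301°, 1 km): east 1 sin 301° = -0.86, north 1 cos 301° = 0.52
Leg 3 (050°, 7 km): east 7 sin 50° = 5.36, north 7 cos 50° = 4.50
Net: 6.46 east, 10.69 north. Distance = √((6.46)² + (10.69)²) = 12.488 km.

12.5 km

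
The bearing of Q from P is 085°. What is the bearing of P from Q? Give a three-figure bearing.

Back-bearing = 085° + 180° = 265°.

265°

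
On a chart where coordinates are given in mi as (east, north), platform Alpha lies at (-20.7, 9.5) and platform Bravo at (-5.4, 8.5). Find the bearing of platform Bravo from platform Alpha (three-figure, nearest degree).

Δeast = -5.4 − -20.7 = 15.30; Δnorth = 8.5 − 9.5 = -1.00.
Bearing = atan2(Δeast, Δnorth) mod 360° = 93.74° ≈ 094°.

094°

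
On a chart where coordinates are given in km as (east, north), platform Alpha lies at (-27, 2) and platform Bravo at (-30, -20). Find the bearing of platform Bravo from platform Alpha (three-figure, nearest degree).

188°

Δeast = -30 − -27 = -3.00; Δnorth = -20 − 2 = -22.00.
Bearing = atan2(Δeast, Δnorth) mod 360° = 187.77° ≈ 188°.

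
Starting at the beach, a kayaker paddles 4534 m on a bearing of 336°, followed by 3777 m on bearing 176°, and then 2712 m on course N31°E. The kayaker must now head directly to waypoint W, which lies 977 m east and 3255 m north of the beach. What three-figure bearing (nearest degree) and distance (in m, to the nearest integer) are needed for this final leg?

064°, 1287 m

Leg 1 (336°, 4534 m): east 4534 sin 336° = -1844.14, north 4534 cos 336° = 4142.02
Leg 2 (176°, 3777 m): east 3777 sin 176° = 263.47, north 3777 cos 176° = -3767.80
Leg 3 (N31°E, 2712 m): east 2712 sin 31° = 1396.78, north 2712 cos 31° = 2324.64
Current position: (-183.89, 2698.85). Target: (977, 3255). Remaining: Δeast = 1160.89, Δnorth = 556.15.
Bearing = atan2(1160.89, 556.15) mod 360° = 64.40°; distance = √((1160.89)² + (556.15)²) = 1287.232 m.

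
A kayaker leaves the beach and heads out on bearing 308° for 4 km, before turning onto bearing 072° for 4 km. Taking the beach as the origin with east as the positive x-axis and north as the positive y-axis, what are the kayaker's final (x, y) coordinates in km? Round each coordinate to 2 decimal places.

(0.65, 3.70)

Leg 1 (308°, 4 km): east 4 sin 308° = -3.15, north 4 cos 308° = 2.46
Leg 2 (072°, 4 km): east 4 sin 72° = 3.80, north 4 cos 72° = 1.24
Summing: 0.65 km east, 3.70 km north → (0.65, 3.70).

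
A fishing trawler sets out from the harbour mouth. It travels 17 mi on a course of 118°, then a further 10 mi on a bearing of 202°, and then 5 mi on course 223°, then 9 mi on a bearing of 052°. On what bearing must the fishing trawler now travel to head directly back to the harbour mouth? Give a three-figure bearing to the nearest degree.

Leg 1 (118°, 17 mi): east 17 sin 118° = 15.01, north 17 cos 118° = -7.98
Leg 2 (202°, 10 mi): east 10 sin 202° = -3.75, north 10 cos 202° = -9.27
Leg 3 (223°, 5 mi): east 5 sin 223° = -3.41, north 5 cos 223° = -3.66
Leg 4 (052°, 9 mi): east 9 sin 52° = 7.09, north 9 cos 52° = 5.54
Net displacement: 14.95 east, -15.37 north. Direction back to start is (-14.95, 15.37): bearing = atan2(-14.95, 15.37) mod 360° = 315.80° ≈ 316°.

316°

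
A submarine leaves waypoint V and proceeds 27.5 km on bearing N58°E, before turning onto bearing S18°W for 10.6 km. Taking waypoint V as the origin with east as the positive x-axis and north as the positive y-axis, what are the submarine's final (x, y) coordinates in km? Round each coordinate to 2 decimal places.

(20.05, 4.49)

Leg 1 (N58°E, 27.5 km): east 27.5 sin 58° = 23.32, north 27.5 cos 58° = 14.57
Leg 2 (S18°W, 10.6 km): east 10.6 sin 198° = -3.28, north 10.6 cos 198° = -10.08
Summing: 20.05 km east, 4.49 km north → (20.05, 4.49).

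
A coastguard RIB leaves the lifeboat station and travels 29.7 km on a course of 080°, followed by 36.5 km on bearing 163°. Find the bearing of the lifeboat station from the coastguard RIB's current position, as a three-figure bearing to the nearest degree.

Leg 1 (080°, 29.7 km): east 29.7 sin 80° = 29.25, north 29.7 cos 80° = 5.16
Leg 2 (163°, 36.5 km): east 36.5 sin 163° = 10.67, north 36.5 cos 163° = -34.91
Net displacement: 39.92 east, -29.75 north. Direction back to start is (-39.92, 29.75): bearing = atan2(-39.92, 29.75) mod 360° = 306.69° ≈ 307°.

307°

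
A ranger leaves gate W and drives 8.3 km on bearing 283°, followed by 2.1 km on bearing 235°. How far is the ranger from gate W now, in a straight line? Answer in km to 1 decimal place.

9.8 km

Leg 1 (283°, 8.3 km): east 8.3 sin 283° = -8.09, north 8.3 cos 283° = 1.87
Leg 2 (235°, 2.1 km): east 2.1 sin 235° = -1.72, north 2.1 cos 235° = -1.20
Net: -9.81 east, 0.66 north. Distance = √((-9.81)² + (0.66)²) = 9.830 km.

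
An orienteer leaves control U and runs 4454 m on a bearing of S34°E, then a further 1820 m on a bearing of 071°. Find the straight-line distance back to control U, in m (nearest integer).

5229 m

Leg 1 (S34°E, 4454 m): east 4454 sin 146° = 2490.65, north 4454 cos 146° = -3692.53
Leg 2 (071°, 1820 m): east 1820 sin 71° = 1720.84, north 1820 cos 71° = 592.53
Net: 4211.49 east, -3100.00 north. Distance = √((4211.49)² + (-3100.00)²) = 5229.401 m.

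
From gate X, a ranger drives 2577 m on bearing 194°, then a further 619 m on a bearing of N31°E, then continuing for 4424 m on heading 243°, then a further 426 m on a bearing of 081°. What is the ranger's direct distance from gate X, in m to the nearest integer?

5471 m

Leg 1 (194°, 2577 m): east 2577 sin 194° = -623.43, north 2577 cos 194° = -2500.45
Leg 2 (N31°E, 619 m): east 619 sin 31° = 318.81, north 619 cos 31° = 530.59
Leg 3 (243°, 4424 m): east 4424 sin 243° = -3941.81, north 4424 cos 243° = -2008.45
Leg 4 (081°, 426 m): east 426 sin 81° = 420.76, north 426 cos 81° = 66.64
Net: -3825.68 east, -3911.68 north. Distance = √((-3825.68)² + (-3911.68)²) = 5471.478 m.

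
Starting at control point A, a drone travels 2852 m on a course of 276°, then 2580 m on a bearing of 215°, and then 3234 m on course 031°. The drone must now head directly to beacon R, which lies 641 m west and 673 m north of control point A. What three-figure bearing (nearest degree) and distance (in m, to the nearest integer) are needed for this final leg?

Leg 1 (276°, 2852 m): east 2852 sin 276° = -2836.38, north 2852 cos 276° = 298.12
Leg 2 (215°, 2580 m): east 2580 sin 215° = -1479.83, north 2580 cos 215° = -2113.41
Leg 3 (031°, 3234 m): east 3234 sin 31° = 1665.63, north 3234 cos 31° = 2772.08
Current position: (-2650.57, 956.78). Target: (-641, 673). Remaining: Δeast = 2009.57, Δnorth = -283.78.
Bearing = atan2(2009.57, -283.78) mod 360° = 98.04°; distance = √((2009.57)² + (-283.78)²) = 2029.509 m.

098°, 2030 m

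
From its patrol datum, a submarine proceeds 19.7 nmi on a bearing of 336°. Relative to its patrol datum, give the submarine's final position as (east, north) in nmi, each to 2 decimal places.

Leg 1 (336°, 19.7 nmi): east 19.7 sin 336° = -8.01, north 19.7 cos 336° = 18.00
Summing: -8.01 nmi east, 18.00 nmi north → (-8.01, 18.00).

(-8.01, 18.00)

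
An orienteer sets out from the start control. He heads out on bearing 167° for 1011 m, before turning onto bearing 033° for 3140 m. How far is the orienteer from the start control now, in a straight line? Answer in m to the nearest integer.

Leg 1 (167°, 1011 m): east 1011 sin 167° = 227.43, north 1011 cos 167° = -985.09
Leg 2 (033°, 3140 m): east 3140 sin 33° = 1710.17, north 3140 cos 33° = 2633.43
Net: 1937.59 east, 1648.34 north. Distance = √((1937.59)² + (1648.34)²) = 2543.871 m.

2544 m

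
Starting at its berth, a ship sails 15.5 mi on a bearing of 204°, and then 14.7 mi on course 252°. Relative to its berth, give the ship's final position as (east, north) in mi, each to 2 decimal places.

(-20.28, -18.70)

Leg 1 (204°, 15.5 mi): east 15.5 sin 204° = -6.30, north 15.5 cos 204° = -14.16
Leg 2 (252°, 14.7 mi): east 14.7 sin 252° = -13.98, north 14.7 cos 252° = -4.54
Summing: -20.28 mi east, -18.70 mi north → (-20.28, -18.70).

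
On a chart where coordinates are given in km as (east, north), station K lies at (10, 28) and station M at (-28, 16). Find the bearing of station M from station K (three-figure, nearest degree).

252°

Δeast = -28 − 10 = -38.00; Δnorth = 16 − 28 = -12.00.
Bearing = atan2(Δeast, Δnorth) mod 360° = 252.47° ≈ 252°.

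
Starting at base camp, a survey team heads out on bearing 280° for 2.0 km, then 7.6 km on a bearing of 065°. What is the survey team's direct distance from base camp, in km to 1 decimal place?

6.1 km

Leg 1 (280°, 2.0 km): east 2.0 sin 280° = -1.97, north 2.0 cos 280° = 0.35
Leg 2 (065°, 7.6 km): east 7.6 sin 65° = 6.89, north 7.6 cos 65° = 3.21
Net: 4.92 east, 3.56 north. Distance = √((4.92)² + (3.56)²) = 6.071 km.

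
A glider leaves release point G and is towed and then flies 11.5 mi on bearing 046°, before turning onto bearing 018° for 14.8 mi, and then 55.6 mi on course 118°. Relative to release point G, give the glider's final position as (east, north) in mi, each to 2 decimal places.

Leg 1 (046°, 11.5 mi): east 11.5 sin 46° = 8.27, north 11.5 cos 46° = 7.99
Leg 2 (018°, 14.8 mi): east 14.8 sin 18° = 4.57, north 14.8 cos 18° = 14.08
Leg 3 (118°, 55.6 mi): east 55.6 sin 118° = 49.09, north 55.6 cos 118° = -26.10
Summing: 61.94 mi east, -4.04 mi north → (61.94, -4.04).

(61.94, -4.04)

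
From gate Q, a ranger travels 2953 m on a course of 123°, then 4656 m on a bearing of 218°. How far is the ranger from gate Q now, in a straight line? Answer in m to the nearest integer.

Leg 1 (123°, 2953 m): east 2953 sin 123° = 2476.59, north 2953 cos 123° = -1608.32
Leg 2 (218°, 4656 m): east 4656 sin 218° = -2866.52, north 4656 cos 218° = -3668.98
Net: -389.93 east, -5277.30 north. Distance = √((-389.93)² + (-5277.30)²) = 5291.683 m.

5292 m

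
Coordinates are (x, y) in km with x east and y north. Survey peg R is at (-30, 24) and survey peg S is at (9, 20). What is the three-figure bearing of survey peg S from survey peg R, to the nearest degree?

Δeast = 9 − -30 = 39.00; Δnorth = 20 − 24 = -4.00.
Bearing = atan2(Δeast, Δnorth) mod 360° = 95.86° ≈ 096°.

096°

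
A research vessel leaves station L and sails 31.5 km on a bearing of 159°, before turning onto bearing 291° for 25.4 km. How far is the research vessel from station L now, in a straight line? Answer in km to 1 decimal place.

23.8 km

Leg 1 (159°, 31.5 km): east 31.5 sin 159° = 11.29, north 31.5 cos 159° = -29.41
Leg 2 (291°, 25.4 km): east 25.4 sin 291° = -23.71, north 25.4 cos 291° = 9.10
Net: -12.42 east, -20.31 north. Distance = √((-12.42)² + (-20.31)²) = 23.805 km.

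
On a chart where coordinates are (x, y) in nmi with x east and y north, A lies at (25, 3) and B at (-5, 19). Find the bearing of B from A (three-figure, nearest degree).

298°

Δeast = -5 − 25 = -30.00; Δnorth = 19 − 3 = 16.00.
Bearing = atan2(Δeast, Δnorth) mod 360° = 298.07° ≈ 298°.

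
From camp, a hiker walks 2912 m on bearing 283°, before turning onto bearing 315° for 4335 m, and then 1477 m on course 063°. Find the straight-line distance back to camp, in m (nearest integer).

6350 m

Leg 1 (283°, 2912 m): east 2912 sin 283° = -2837.37, north 2912 cos 283° = 655.06
Leg 2 (315°, 4335 m): east 4335 sin 315° = -3065.31, north 4335 cos 315° = 3065.31
Leg 3 (063°, 1477 m): east 1477 sin 63° = 1316.02, north 1477 cos 63° = 670.54
Net: -4586.66 east, 4390.91 north. Distance = √((-4586.66)² + (4390.91)²) = 6349.607 m.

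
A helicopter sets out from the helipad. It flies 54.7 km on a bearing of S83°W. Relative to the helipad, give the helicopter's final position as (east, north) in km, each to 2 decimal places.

Leg 1 (S83°W, 54.7 km): east 54.7 sin 263° = -54.29, north 54.7 cos 263° = -6.67
Summing: -54.29 km east, -6.67 km north → (-54.29, -6.67).

(-54.29, -6.67)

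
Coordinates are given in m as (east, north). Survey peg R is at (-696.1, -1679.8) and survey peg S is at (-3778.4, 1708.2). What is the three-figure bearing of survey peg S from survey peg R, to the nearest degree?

318°

Δeast = -3778.4 − -696.1 = -3082.30; Δnorth = 1708.2 − -1679.8 = 3388.00.
Bearing = atan2(Δeast, Δnorth) mod 360° = 317.71° ≈ 318°.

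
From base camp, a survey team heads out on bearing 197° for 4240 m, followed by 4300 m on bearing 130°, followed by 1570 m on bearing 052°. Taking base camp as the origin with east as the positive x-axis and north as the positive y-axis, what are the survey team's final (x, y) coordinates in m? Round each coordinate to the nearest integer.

Leg 1 (197°, 4240 m): east 4240 sin 197° = -1239.66, north 4240 cos 197° = -4054.73
Leg 2 (130°, 4300 m): east 4300 sin 130° = 3293.99, north 4300 cos 130° = -2763.99
Leg 3 (052°, 1570 m): east 1570 sin 52° = 1237.18, north 1570 cos 52° = 966.59
Summing: 3291.51 m east, -5852.13 m north → (3292, -5852).

(3292, -5852)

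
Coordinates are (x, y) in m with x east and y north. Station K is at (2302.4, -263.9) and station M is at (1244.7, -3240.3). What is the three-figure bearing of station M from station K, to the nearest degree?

Δeast = 1244.7 − 2302.4 = -1057.70; Δnorth = -3240.3 − -263.9 = -2976.40.
Bearing = atan2(Δeast, Δnorth) mod 360° = 199.56° ≈ 200°.

200°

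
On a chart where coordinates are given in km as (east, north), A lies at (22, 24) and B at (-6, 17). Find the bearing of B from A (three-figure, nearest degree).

256°

Δeast = -6 − 22 = -28.00; Δnorth = 17 − 24 = -7.00.
Bearing = atan2(Δeast, Δnorth) mod 360° = 255.96° ≈ 256°.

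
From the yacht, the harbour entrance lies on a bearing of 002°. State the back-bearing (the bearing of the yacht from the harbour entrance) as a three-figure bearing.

182°

Back-bearing = 002° + 180° = 182°.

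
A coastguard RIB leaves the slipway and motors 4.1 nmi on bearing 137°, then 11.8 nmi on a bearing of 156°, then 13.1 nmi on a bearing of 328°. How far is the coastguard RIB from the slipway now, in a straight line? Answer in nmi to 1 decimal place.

Leg 1 (137°, 4.1 nmi): east 4.1 sin 137° = 2.80, north 4.1 cos 137° = -3.00
Leg 2 (156°, 11.8 nmi): east 11.8 sin 156° = 4.80, north 11.8 cos 156° = -10.78
Leg 3 (328°, 13.1 nmi): east 13.1 sin 328° = -6.94, north 13.1 cos 328° = 11.11
Net: 0.65 east, -2.67 north. Distance = √((0.65)² + (-2.67)²) = 2.748 nmi.

2.7 nmi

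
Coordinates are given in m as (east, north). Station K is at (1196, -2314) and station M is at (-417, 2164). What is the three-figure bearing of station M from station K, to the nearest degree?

340°

Δeast = -417 − 1196 = -1613.00; Δnorth = 2164 − -2314 = 4478.00.
Bearing = atan2(Δeast, Δnorth) mod 360° = 340.19° ≈ 340°.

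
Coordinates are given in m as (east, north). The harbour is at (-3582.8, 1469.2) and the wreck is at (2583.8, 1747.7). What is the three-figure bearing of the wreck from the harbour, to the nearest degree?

087°

Δeast = 2583.8 − -3582.8 = 6166.60; Δnorth = 1747.7 − 1469.2 = 278.50.
Bearing = atan2(Δeast, Δnorth) mod 360° = 87.41° ≈ 087°.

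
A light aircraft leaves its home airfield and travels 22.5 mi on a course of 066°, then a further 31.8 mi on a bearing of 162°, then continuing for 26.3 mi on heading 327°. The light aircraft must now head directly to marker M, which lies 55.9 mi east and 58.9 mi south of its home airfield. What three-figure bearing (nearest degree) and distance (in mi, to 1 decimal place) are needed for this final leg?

146°, 71.9 mi

Leg 1 (066°, 22.5 mi): east 22.5 sin 66° = 20.55, north 22.5 cos 66° = 9.15
Leg 2 (162°, 31.8 mi): east 31.8 sin 162° = 9.83, north 31.8 cos 162° = -30.24
Leg 3 (327°, 26.3 mi): east 26.3 sin 327° = -14.32, north 26.3 cos 327° = 22.06
Current position: (16.06, 0.97). Target: (55.9, -58.9). Remaining: Δeast = 39.84, Δnorth = -59.87.
Bearing = atan2(39.84, -59.87) mod 360° = 146.35°; distance = √((39.84)² + (-59.87)²) = 71.911 mi.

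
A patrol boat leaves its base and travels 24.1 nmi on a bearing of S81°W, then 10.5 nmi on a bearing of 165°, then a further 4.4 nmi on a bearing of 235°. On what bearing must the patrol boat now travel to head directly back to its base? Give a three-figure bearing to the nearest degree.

056°

Leg 1 (S81°W, 24.1 nmi): east 24.1 sin 261° = -23.80, north 24.1 cos 261° = -3.77
Leg 2 (165°, 10.5 nmi): east 10.5 sin 165° = 2.72, north 10.5 cos 165° = -10.14
Leg 3 (235°, 4.4 nmi): east 4.4 sin 235° = -3.60, north 4.4 cos 235° = -2.52
Net displacement: -24.69 east, -16.44 north. Direction back to start is (24.69, 16.44): bearing = atan2(24.69, 16.44) mod 360° = 56.35° ≈ 056°.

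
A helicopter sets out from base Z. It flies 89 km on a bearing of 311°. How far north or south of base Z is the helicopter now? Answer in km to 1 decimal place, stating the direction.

58.4 km north

Leg 1 (311°, 89 km): east 89 sin 311° = -67.17, north 89 cos 311° = 58.39
Net north component: 58.39 km.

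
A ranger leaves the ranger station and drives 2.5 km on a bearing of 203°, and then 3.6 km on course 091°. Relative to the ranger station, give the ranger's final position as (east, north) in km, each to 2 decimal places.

Leg 1 (203°, 2.5 km): east 2.5 sin 203° = -0.98, north 2.5 cos 203° = -2.30
Leg 2 (091°, 3.6 km): east 3.6 sin 91° = 3.60, north 3.6 cos 91° = -0.06
Summing: 2.62 km east, -2.36 km north → (2.62, -2.36).

(2.62, -2.36)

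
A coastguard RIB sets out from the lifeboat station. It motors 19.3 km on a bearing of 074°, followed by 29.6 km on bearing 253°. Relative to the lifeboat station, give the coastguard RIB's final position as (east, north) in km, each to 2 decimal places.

Leg 1 (074°, 19.3 km): east 19.3 sin 74° = 18.55, north 19.3 cos 74° = 5.32
Leg 2 (253°, 29.6 km): east 29.6 sin 253° = -28.31, north 29.6 cos 253° = -8.65
Summing: -9.75 km east, -3.33 km north → (-9.75, -3.33).

(-9.75, -3.33)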